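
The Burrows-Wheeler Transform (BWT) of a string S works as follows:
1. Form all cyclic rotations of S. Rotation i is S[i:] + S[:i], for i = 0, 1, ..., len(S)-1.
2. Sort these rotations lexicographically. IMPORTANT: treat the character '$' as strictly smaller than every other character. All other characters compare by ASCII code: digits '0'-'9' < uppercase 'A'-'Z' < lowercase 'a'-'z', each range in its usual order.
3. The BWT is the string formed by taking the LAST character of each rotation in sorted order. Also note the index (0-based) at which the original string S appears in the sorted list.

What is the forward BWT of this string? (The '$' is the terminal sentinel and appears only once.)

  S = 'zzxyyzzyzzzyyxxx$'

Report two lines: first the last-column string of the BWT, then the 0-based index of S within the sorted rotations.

All 17 rotations (rotation i = S[i:]+S[:i]):
  rot[0] = zzxyyzzyzzzyyxxx$
  rot[1] = zxyyzzyzzzyyxxx$z
  rot[2] = xyyzzyzzzyyxxx$zz
  rot[3] = yyzzyzzzyyxxx$zzx
  rot[4] = yzzyzzzyyxxx$zzxy
  rot[5] = zzyzzzyyxxx$zzxyy
  rot[6] = zyzzzyyxxx$zzxyyz
  rot[7] = yzzzyyxxx$zzxyyzz
  rot[8] = zzzyyxxx$zzxyyzzy
  rot[9] = zzyyxxx$zzxyyzzyz
  rot[10] = zyyxxx$zzxyyzzyzz
  rot[11] = yyxxx$zzxyyzzyzzz
  rot[12] = yxxx$zzxyyzzyzzzy
  rot[13] = xxx$zzxyyzzyzzzyy
  rot[14] = xx$zzxyyzzyzzzyyx
  rot[15] = x$zzxyyzzyzzzyyxx
  rot[16] = $zzxyyzzyzzzyyxxx
Sorted (with $ < everything):
  sorted[0] = $zzxyyzzyzzzyyxxx  (last char: 'x')
  sorted[1] = x$zzxyyzzyzzzyyxx  (last char: 'x')
  sorted[2] = xx$zzxyyzzyzzzyyx  (last char: 'x')
  sorted[3] = xxx$zzxyyzzyzzzyy  (last char: 'y')
  sorted[4] = xyyzzyzzzyyxxx$zz  (last char: 'z')
  sorted[5] = yxxx$zzxyyzzyzzzy  (last char: 'y')
  sorted[6] = yyxxx$zzxyyzzyzzz  (last char: 'z')
  sorted[7] = yyzzyzzzyyxxx$zzx  (last char: 'x')
  sorted[8] = yzzyzzzyyxxx$zzxy  (last char: 'y')
  sorted[9] = yzzzyyxxx$zzxyyzz  (last char: 'z')
  sorted[10] = zxyyzzyzzzyyxxx$z  (last char: 'z')
  sorted[11] = zyyxxx$zzxyyzzyzz  (last char: 'z')
  sorted[12] = zyzzzyyxxx$zzxyyz  (last char: 'z')
  sorted[13] = zzxyyzzyzzzyyxxx$  (last char: '$')
  sorted[14] = zzyyxxx$zzxyyzzyz  (last char: 'z')
  sorted[15] = zzyzzzyyxxx$zzxyy  (last char: 'y')
  sorted[16] = zzzyyxxx$zzxyyzzy  (last char: 'y')
Last column: xxxyzyzxyzzzz$zyy
Original string S is at sorted index 13

Answer: xxxyzyzxyzzzz$zyy
13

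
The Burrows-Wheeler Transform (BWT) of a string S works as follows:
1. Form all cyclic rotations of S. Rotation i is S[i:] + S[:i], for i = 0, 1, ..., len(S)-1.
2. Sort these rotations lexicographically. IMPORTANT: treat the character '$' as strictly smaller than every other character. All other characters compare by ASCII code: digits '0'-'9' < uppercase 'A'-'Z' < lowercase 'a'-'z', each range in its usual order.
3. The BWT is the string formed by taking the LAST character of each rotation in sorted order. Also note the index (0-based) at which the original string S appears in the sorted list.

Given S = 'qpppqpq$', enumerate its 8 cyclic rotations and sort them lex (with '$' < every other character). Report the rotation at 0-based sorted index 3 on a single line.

All 8 rotations (rotation i = S[i:]+S[:i]):
  rot[0] = qpppqpq$
  rot[1] = pppqpq$q
  rot[2] = ppqpq$qp
  rot[3] = pqpq$qpp
  rot[4] = qpq$qppp
  rot[5] = pq$qpppq
  rot[6] = q$qpppqp
  rot[7] = $qpppqpq
Sorted (with $ < everything):
  sorted[0] = $qpppqpq
  sorted[1] = pppqpq$q
  sorted[2] = ppqpq$qp
  sorted[3] = pq$qpppq
  sorted[4] = pqpq$qpp
  sorted[5] = q$qpppqp
  sorted[6] = qpppqpq$
  sorted[7] = qpq$qppp
sorted[3] = pq$qpppq

Answer: pq$qpppq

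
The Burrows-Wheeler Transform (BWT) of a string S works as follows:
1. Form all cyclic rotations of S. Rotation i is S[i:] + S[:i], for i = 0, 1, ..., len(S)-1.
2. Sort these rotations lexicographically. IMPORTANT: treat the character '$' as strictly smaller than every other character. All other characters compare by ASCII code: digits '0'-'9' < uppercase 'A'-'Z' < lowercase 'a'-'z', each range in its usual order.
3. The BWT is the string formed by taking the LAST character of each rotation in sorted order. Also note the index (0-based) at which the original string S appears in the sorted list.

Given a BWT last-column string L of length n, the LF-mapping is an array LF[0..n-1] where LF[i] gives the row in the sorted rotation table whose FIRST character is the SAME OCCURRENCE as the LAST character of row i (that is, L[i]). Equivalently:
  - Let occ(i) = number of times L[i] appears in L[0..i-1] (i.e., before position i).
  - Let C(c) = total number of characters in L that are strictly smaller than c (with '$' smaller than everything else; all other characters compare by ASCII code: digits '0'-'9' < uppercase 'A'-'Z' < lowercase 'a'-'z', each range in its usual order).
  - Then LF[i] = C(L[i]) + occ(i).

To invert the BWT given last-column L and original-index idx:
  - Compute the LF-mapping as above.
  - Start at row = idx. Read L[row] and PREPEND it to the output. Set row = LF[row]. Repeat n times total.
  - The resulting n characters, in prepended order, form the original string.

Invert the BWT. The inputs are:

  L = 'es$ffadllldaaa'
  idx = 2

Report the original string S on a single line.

LF mapping: 7 13 0 8 9 1 5 10 11 12 6 2 3 4
Walk LF starting at row 2, prepending L[row]:
  step 1: row=2, L[2]='$', prepend. Next row=LF[2]=0
  step 2: row=0, L[0]='e', prepend. Next row=LF[0]=7
  step 3: row=7, L[7]='l', prepend. Next row=LF[7]=10
  step 4: row=10, L[10]='d', prepend. Next row=LF[10]=6
  step 5: row=6, L[6]='d', prepend. Next row=LF[6]=5
  step 6: row=5, L[5]='a', prepend. Next row=LF[5]=1
  step 7: row=1, L[1]='s', prepend. Next row=LF[1]=13
  step 8: row=13, L[13]='a', prepend. Next row=LF[13]=4
  step 9: row=4, L[4]='f', prepend. Next row=LF[4]=9
  step 10: row=9, L[9]='l', prepend. Next row=LF[9]=12
  step 11: row=12, L[12]='a', prepend. Next row=LF[12]=3
  step 12: row=3, L[3]='f', prepend. Next row=LF[3]=8
  step 13: row=8, L[8]='l', prepend. Next row=LF[8]=11
  step 14: row=11, L[11]='a', prepend. Next row=LF[11]=2
Reversed output: alfalfasaddle$

Answer: alfalfasaddle$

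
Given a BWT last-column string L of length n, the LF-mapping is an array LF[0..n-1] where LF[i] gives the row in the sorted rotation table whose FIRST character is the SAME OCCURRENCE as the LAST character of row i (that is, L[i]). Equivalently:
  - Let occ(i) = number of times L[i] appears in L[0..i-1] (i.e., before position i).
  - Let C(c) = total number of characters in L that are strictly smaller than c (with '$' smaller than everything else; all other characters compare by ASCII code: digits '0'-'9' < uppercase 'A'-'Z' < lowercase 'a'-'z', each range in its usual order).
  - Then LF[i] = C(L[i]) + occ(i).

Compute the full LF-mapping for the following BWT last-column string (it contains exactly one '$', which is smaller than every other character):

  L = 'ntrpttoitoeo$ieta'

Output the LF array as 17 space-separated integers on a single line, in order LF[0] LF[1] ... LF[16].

Char counts: '$':1, 'a':1, 'e':2, 'i':2, 'n':1, 'o':3, 'p':1, 'r':1, 't':5
C (first-col start): C('$')=0, C('a')=1, C('e')=2, C('i')=4, C('n')=6, C('o')=7, C('p')=10, C('r')=11, C('t')=12
L[0]='n': occ=0, LF[0]=C('n')+0=6+0=6
L[1]='t': occ=0, LF[1]=C('t')+0=12+0=12
L[2]='r': occ=0, LF[2]=C('r')+0=11+0=11
L[3]='p': occ=0, LF[3]=C('p')+0=10+0=10
L[4]='t': occ=1, LF[4]=C('t')+1=12+1=13
L[5]='t': occ=2, LF[5]=C('t')+2=12+2=14
L[6]='o': occ=0, LF[6]=C('o')+0=7+0=7
L[7]='i': occ=0, LF[7]=C('i')+0=4+0=4
L[8]='t': occ=3, LF[8]=C('t')+3=12+3=15
L[9]='o': occ=1, LF[9]=C('o')+1=7+1=8
L[10]='e': occ=0, LF[10]=C('e')+0=2+0=2
L[11]='o': occ=2, LF[11]=C('o')+2=7+2=9
L[12]='$': occ=0, LF[12]=C('$')+0=0+0=0
L[13]='i': occ=1, LF[13]=C('i')+1=4+1=5
L[14]='e': occ=1, LF[14]=C('e')+1=2+1=3
L[15]='t': occ=4, LF[15]=C('t')+4=12+4=16
L[16]='a': occ=0, LF[16]=C('a')+0=1+0=1

Answer: 6 12 11 10 13 14 7 4 15 8 2 9 0 5 3 16 1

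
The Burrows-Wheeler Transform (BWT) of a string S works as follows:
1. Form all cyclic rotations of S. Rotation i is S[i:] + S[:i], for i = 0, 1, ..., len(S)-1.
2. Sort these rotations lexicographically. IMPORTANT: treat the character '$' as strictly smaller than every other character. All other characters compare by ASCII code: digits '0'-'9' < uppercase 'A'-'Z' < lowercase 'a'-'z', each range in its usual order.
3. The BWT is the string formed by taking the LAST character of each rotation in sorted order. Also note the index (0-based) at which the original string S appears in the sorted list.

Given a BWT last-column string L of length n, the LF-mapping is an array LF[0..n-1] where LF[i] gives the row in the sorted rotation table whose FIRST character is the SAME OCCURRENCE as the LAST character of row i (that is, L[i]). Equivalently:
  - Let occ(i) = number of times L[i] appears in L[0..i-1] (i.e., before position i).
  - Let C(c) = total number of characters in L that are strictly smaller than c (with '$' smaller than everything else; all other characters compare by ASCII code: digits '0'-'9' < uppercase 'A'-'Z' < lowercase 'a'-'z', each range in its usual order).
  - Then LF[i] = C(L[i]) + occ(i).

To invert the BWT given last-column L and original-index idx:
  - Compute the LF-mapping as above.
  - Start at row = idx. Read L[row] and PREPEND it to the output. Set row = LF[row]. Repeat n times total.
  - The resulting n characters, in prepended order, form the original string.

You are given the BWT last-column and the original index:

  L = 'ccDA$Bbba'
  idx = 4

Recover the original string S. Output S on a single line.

Answer: acADBbbc$

Derivation:
LF mapping: 7 8 3 1 0 2 5 6 4
Walk LF starting at row 4, prepending L[row]:
  step 1: row=4, L[4]='$', prepend. Next row=LF[4]=0
  step 2: row=0, L[0]='c', prepend. Next row=LF[0]=7
  step 3: row=7, L[7]='b', prepend. Next row=LF[7]=6
  step 4: row=6, L[6]='b', prepend. Next row=LF[6]=5
  step 5: row=5, L[5]='B', prepend. Next row=LF[5]=2
  step 6: row=2, L[2]='D', prepend. Next row=LF[2]=3
  step 7: row=3, L[3]='A', prepend. Next row=LF[3]=1
  step 8: row=1, L[1]='c', prepend. Next row=LF[1]=8
  step 9: row=8, L[8]='a', prepend. Next row=LF[8]=4
Reversed output: acADBbbc$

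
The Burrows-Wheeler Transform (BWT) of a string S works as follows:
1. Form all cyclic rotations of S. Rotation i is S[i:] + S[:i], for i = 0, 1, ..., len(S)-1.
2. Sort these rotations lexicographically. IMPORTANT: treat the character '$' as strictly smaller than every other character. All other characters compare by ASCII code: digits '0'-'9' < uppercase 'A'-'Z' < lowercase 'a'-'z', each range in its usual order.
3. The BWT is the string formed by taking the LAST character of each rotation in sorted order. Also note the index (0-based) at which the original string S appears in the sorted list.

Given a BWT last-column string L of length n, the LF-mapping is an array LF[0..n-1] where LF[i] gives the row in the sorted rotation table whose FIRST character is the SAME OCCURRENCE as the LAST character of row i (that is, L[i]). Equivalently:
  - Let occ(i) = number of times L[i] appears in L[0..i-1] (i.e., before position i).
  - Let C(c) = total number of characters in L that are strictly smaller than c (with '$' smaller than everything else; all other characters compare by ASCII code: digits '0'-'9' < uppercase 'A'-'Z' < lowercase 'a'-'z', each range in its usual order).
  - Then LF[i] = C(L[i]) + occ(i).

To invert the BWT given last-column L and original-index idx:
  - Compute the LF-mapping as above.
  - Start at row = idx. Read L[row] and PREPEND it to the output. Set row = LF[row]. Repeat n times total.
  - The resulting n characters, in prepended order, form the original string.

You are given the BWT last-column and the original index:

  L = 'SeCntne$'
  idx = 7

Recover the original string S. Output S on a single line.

Answer: tenneCS$

Derivation:
LF mapping: 2 3 1 5 7 6 4 0
Walk LF starting at row 7, prepending L[row]:
  step 1: row=7, L[7]='$', prepend. Next row=LF[7]=0
  step 2: row=0, L[0]='S', prepend. Next row=LF[0]=2
  step 3: row=2, L[2]='C', prepend. Next row=LF[2]=1
  step 4: row=1, L[1]='e', prepend. Next row=LF[1]=3
  step 5: row=3, L[3]='n', prepend. Next row=LF[3]=5
  step 6: row=5, L[5]='n', prepend. Next row=LF[5]=6
  step 7: row=6, L[6]='e', prepend. Next row=LF[6]=4
  step 8: row=4, L[4]='t', prepend. Next row=LF[4]=7
Reversed output: tenneCS$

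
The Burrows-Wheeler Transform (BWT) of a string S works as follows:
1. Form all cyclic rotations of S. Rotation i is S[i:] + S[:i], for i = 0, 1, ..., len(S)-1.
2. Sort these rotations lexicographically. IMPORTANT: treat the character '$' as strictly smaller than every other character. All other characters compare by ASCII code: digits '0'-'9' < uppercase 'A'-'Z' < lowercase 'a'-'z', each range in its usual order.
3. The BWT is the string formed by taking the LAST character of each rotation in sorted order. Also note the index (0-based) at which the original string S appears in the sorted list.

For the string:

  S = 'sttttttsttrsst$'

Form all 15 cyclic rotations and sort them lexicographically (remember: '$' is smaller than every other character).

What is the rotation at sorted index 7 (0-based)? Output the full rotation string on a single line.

All 15 rotations (rotation i = S[i:]+S[:i]):
  rot[0] = sttttttsttrsst$
  rot[1] = ttttttsttrsst$s
  rot[2] = tttttsttrsst$st
  rot[3] = ttttsttrsst$stt
  rot[4] = tttsttrsst$sttt
  rot[5] = ttsttrsst$stttt
  rot[6] = tsttrsst$sttttt
  rot[7] = sttrsst$stttttt
  rot[8] = ttrsst$stttttts
  rot[9] = trsst$sttttttst
  rot[10] = rsst$sttttttstt
  rot[11] = sst$sttttttsttr
  rot[12] = st$sttttttsttrs
  rot[13] = t$sttttttsttrss
  rot[14] = $sttttttsttrsst
Sorted (with $ < everything):
  sorted[0] = $sttttttsttrsst
  sorted[1] = rsst$sttttttstt
  sorted[2] = sst$sttttttsttr
  sorted[3] = st$sttttttsttrs
  sorted[4] = sttrsst$stttttt
  sorted[5] = sttttttsttrsst$
  sorted[6] = t$sttttttsttrss
  sorted[7] = trsst$sttttttst
  sorted[8] = tsttrsst$sttttt
  sorted[9] = ttrsst$stttttts
  sorted[10] = ttsttrsst$stttt
  sorted[11] = tttsttrsst$sttt
  sorted[12] = ttttsttrsst$stt
  sorted[13] = tttttsttrsst$st
  sorted[14] = ttttttsttrsst$s
sorted[7] = trsst$sttttttst

Answer: trsst$sttttttst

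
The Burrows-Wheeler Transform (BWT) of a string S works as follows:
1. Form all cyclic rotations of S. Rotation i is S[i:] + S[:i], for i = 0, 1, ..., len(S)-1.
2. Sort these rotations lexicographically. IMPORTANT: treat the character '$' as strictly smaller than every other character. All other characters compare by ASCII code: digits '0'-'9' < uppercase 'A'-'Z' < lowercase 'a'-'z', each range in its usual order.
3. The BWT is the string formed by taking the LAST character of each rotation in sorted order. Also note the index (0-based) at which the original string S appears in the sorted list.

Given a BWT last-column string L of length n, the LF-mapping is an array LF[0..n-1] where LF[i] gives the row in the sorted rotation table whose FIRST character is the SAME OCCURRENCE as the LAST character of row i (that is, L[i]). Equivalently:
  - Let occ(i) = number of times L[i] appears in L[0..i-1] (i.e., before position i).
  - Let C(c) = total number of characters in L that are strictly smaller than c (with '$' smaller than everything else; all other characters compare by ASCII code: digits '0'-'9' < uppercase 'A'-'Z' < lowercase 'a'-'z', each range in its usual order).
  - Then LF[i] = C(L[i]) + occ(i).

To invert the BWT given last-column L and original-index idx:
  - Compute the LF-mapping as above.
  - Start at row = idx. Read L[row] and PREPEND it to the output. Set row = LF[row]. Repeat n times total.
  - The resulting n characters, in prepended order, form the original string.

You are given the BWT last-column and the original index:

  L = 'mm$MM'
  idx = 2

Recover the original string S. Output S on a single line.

LF mapping: 3 4 0 1 2
Walk LF starting at row 2, prepending L[row]:
  step 1: row=2, L[2]='$', prepend. Next row=LF[2]=0
  step 2: row=0, L[0]='m', prepend. Next row=LF[0]=3
  step 3: row=3, L[3]='M', prepend. Next row=LF[3]=1
  step 4: row=1, L[1]='m', prepend. Next row=LF[1]=4
  step 5: row=4, L[4]='M', prepend. Next row=LF[4]=2
Reversed output: MmMm$

Answer: MmMm$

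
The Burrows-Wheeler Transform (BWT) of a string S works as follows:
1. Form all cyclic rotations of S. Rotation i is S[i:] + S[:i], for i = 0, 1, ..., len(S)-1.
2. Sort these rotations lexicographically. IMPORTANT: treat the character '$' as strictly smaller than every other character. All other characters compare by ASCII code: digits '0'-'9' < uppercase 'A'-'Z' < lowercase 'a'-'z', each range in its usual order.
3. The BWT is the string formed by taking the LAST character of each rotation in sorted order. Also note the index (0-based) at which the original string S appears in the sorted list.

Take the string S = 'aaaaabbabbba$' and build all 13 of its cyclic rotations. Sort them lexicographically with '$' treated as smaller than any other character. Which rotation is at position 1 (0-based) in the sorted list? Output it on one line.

Answer: a$aaaaabbabbb

Derivation:
All 13 rotations (rotation i = S[i:]+S[:i]):
  rot[0] = aaaaabbabbba$
  rot[1] = aaaabbabbba$a
  rot[2] = aaabbabbba$aa
  rot[3] = aabbabbba$aaa
  rot[4] = abbabbba$aaaa
  rot[5] = bbabbba$aaaaa
  rot[6] = babbba$aaaaab
  rot[7] = abbba$aaaaabb
  rot[8] = bbba$aaaaabba
  rot[9] = bba$aaaaabbab
  rot[10] = ba$aaaaabbabb
  rot[11] = a$aaaaabbabbb
  rot[12] = $aaaaabbabbba
Sorted (with $ < everything):
  sorted[0] = $aaaaabbabbba
  sorted[1] = a$aaaaabbabbb
  sorted[2] = aaaaabbabbba$
  sorted[3] = aaaabbabbba$a
  sorted[4] = aaabbabbba$aa
  sorted[5] = aabbabbba$aaa
  sorted[6] = abbabbba$aaaa
  sorted[7] = abbba$aaaaabb
  sorted[8] = ba$aaaaabbabb
  sorted[9] = babbba$aaaaab
  sorted[10] = bba$aaaaabbab
  sorted[11] = bbabbba$aaaaa
  sorted[12] = bbba$aaaaabba
sorted[1] = a$aaaaabbabbb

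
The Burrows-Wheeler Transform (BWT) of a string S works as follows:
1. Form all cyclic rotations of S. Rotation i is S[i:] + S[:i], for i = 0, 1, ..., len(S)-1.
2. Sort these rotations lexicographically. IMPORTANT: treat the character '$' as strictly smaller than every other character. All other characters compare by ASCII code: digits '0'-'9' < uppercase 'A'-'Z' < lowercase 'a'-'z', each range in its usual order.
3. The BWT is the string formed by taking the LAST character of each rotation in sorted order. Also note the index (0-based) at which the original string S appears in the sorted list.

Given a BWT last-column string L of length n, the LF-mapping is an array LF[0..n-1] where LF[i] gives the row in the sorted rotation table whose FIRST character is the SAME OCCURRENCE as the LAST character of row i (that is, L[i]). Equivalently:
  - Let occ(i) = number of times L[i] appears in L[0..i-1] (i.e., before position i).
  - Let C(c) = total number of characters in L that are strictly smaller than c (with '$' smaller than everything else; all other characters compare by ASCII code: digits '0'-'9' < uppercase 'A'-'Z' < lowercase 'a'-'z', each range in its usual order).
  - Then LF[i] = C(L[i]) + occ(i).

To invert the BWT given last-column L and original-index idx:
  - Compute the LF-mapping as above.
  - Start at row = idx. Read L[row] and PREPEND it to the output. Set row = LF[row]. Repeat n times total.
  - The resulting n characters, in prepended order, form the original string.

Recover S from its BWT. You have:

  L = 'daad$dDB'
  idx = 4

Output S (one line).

Answer: aDdaBdd$

Derivation:
LF mapping: 5 3 4 6 0 7 2 1
Walk LF starting at row 4, prepending L[row]:
  step 1: row=4, L[4]='$', prepend. Next row=LF[4]=0
  step 2: row=0, L[0]='d', prepend. Next row=LF[0]=5
  step 3: row=5, L[5]='d', prepend. Next row=LF[5]=7
  step 4: row=7, L[7]='B', prepend. Next row=LF[7]=1
  step 5: row=1, L[1]='a', prepend. Next row=LF[1]=3
  step 6: row=3, L[3]='d', prepend. Next row=LF[3]=6
  step 7: row=6, L[6]='D', prepend. Next row=LF[6]=2
  step 8: row=2, L[2]='a', prepend. Next row=LF[2]=4
Reversed output: aDdaBdd$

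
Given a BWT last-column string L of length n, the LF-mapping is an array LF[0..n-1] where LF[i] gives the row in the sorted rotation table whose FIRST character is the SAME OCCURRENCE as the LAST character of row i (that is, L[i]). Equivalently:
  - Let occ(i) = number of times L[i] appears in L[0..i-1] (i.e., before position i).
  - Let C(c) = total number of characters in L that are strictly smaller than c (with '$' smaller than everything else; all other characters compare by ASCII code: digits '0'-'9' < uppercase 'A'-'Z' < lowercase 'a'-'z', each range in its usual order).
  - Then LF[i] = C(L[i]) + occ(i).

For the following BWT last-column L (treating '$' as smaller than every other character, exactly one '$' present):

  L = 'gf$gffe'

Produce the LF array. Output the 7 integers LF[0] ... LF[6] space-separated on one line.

Char counts: '$':1, 'e':1, 'f':3, 'g':2
C (first-col start): C('$')=0, C('e')=1, C('f')=2, C('g')=5
L[0]='g': occ=0, LF[0]=C('g')+0=5+0=5
L[1]='f': occ=0, LF[1]=C('f')+0=2+0=2
L[2]='$': occ=0, LF[2]=C('$')+0=0+0=0
L[3]='g': occ=1, LF[3]=C('g')+1=5+1=6
L[4]='f': occ=1, LF[4]=C('f')+1=2+1=3
L[5]='f': occ=2, LF[5]=C('f')+2=2+2=4
L[6]='e': occ=0, LF[6]=C('e')+0=1+0=1

Answer: 5 2 0 6 3 4 1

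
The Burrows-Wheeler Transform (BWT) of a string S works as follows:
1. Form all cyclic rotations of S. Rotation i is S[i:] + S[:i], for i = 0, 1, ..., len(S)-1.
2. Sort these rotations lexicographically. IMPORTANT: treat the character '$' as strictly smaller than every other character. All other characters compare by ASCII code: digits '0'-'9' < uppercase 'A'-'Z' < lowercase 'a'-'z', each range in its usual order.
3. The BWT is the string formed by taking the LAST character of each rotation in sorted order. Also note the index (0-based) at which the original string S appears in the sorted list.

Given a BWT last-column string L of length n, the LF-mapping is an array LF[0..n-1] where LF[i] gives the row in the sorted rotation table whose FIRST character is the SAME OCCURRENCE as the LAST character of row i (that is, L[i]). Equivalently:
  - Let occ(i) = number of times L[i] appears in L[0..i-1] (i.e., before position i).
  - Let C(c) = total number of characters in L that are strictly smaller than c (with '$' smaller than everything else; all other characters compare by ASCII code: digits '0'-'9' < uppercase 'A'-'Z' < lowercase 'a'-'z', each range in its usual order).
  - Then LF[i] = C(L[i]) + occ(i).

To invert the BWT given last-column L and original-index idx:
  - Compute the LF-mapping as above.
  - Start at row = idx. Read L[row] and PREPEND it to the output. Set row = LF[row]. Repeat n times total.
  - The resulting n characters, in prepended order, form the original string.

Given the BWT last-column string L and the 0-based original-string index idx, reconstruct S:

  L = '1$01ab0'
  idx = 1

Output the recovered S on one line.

Answer: 00ba11$

Derivation:
LF mapping: 3 0 1 4 5 6 2
Walk LF starting at row 1, prepending L[row]:
  step 1: row=1, L[1]='$', prepend. Next row=LF[1]=0
  step 2: row=0, L[0]='1', prepend. Next row=LF[0]=3
  step 3: row=3, L[3]='1', prepend. Next row=LF[3]=4
  step 4: row=4, L[4]='a', prepend. Next row=LF[4]=5
  step 5: row=5, L[5]='b', prepend. Next row=LF[5]=6
  step 6: row=6, L[6]='0', prepend. Next row=LF[6]=2
  step 7: row=2, L[2]='0', prepend. Next row=LF[2]=1
Reversed output: 00ba11$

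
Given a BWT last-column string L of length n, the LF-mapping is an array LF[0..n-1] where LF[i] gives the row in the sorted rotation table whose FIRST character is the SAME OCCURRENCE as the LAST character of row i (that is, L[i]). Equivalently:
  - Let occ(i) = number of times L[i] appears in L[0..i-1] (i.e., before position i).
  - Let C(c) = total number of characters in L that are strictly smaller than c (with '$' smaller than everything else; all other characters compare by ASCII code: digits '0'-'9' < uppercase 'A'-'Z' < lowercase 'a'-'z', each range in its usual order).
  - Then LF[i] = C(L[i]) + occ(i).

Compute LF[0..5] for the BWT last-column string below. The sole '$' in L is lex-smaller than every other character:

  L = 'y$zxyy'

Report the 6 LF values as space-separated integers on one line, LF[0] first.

Answer: 2 0 5 1 3 4

Derivation:
Char counts: '$':1, 'x':1, 'y':3, 'z':1
C (first-col start): C('$')=0, C('x')=1, C('y')=2, C('z')=5
L[0]='y': occ=0, LF[0]=C('y')+0=2+0=2
L[1]='$': occ=0, LF[1]=C('$')+0=0+0=0
L[2]='z': occ=0, LF[2]=C('z')+0=5+0=5
L[3]='x': occ=0, LF[3]=C('x')+0=1+0=1
L[4]='y': occ=1, LF[4]=C('y')+1=2+1=3
L[5]='y': occ=2, LF[5]=C('y')+2=2+2=4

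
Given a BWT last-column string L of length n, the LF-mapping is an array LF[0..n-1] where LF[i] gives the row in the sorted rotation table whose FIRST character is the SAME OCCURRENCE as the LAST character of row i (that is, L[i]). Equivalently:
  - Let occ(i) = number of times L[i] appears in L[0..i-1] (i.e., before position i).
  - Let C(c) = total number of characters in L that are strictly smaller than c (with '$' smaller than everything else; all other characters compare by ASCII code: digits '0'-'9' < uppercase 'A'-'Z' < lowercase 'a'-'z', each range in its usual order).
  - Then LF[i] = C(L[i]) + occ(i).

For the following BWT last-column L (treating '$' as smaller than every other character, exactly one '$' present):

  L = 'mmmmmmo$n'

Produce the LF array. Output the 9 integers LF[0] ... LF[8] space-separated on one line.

Answer: 1 2 3 4 5 6 8 0 7

Derivation:
Char counts: '$':1, 'm':6, 'n':1, 'o':1
C (first-col start): C('$')=0, C('m')=1, C('n')=7, C('o')=8
L[0]='m': occ=0, LF[0]=C('m')+0=1+0=1
L[1]='m': occ=1, LF[1]=C('m')+1=1+1=2
L[2]='m': occ=2, LF[2]=C('m')+2=1+2=3
L[3]='m': occ=3, LF[3]=C('m')+3=1+3=4
L[4]='m': occ=4, LF[4]=C('m')+4=1+4=5
L[5]='m': occ=5, LF[5]=C('m')+5=1+5=6
L[6]='o': occ=0, LF[6]=C('o')+0=8+0=8
L[7]='$': occ=0, LF[7]=C('$')+0=0+0=0
L[8]='n': occ=0, LF[8]=C('n')+0=7+0=7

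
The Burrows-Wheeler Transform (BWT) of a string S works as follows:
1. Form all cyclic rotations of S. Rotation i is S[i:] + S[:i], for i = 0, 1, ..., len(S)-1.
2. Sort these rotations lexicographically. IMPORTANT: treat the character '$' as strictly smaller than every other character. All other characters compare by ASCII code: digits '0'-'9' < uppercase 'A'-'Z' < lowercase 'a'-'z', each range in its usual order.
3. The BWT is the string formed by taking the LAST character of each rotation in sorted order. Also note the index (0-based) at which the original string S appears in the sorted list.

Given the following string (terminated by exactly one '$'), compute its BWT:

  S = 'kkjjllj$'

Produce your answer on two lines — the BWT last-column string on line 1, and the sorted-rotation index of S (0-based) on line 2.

Answer: jlkjk$lj
5

Derivation:
All 8 rotations (rotation i = S[i:]+S[:i]):
  rot[0] = kkjjllj$
  rot[1] = kjjllj$k
  rot[2] = jjllj$kk
  rot[3] = jllj$kkj
  rot[4] = llj$kkjj
  rot[5] = lj$kkjjl
  rot[6] = j$kkjjll
  rot[7] = $kkjjllj
Sorted (with $ < everything):
  sorted[0] = $kkjjllj  (last char: 'j')
  sorted[1] = j$kkjjll  (last char: 'l')
  sorted[2] = jjllj$kk  (last char: 'k')
  sorted[3] = jllj$kkj  (last char: 'j')
  sorted[4] = kjjllj$k  (last char: 'k')
  sorted[5] = kkjjllj$  (last char: '$')
  sorted[6] = lj$kkjjl  (last char: 'l')
  sorted[7] = llj$kkjj  (last char: 'j')
Last column: jlkjk$lj
Original string S is at sorted index 5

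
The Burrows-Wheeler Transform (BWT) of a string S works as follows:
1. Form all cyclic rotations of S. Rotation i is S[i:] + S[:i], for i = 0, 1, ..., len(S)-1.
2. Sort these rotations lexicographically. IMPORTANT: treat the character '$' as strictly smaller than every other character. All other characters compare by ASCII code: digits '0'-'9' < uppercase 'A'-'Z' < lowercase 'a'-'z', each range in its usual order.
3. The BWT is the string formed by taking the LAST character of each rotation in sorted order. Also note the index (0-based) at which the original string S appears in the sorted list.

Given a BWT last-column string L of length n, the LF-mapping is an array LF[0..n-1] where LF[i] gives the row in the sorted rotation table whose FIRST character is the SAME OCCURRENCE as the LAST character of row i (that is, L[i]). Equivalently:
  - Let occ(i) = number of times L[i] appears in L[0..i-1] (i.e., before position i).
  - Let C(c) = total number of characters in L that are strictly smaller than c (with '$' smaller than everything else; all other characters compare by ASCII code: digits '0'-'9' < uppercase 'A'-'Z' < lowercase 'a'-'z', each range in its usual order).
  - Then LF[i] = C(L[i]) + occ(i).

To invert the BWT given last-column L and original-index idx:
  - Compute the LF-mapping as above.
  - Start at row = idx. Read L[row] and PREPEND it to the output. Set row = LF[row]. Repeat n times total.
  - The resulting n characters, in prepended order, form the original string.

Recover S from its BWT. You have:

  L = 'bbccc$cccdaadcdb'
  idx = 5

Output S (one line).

Answer: bddcdccaccbaccb$

Derivation:
LF mapping: 3 4 6 7 8 0 9 10 11 13 1 2 14 12 15 5
Walk LF starting at row 5, prepending L[row]:
  step 1: row=5, L[5]='$', prepend. Next row=LF[5]=0
  step 2: row=0, L[0]='b', prepend. Next row=LF[0]=3
  step 3: row=3, L[3]='c', prepend. Next row=LF[3]=7
  step 4: row=7, L[7]='c', prepend. Next row=LF[7]=10
  step 5: row=10, L[10]='a', prepend. Next row=LF[10]=1
  step 6: row=1, L[1]='b', prepend. Next row=LF[1]=4
  step 7: row=4, L[4]='c', prepend. Next row=LF[4]=8
  step 8: row=8, L[8]='c', prepend. Next row=LF[8]=11
  step 9: row=11, L[11]='a', prepend. Next row=LF[11]=2
  step 10: row=2, L[2]='c', prepend. Next row=LF[2]=6
  step 11: row=6, L[6]='c', prepend. Next row=LF[6]=9
  step 12: row=9, L[9]='d', prepend. Next row=LF[9]=13
  step 13: row=13, L[13]='c', prepend. Next row=LF[13]=12
  step 14: row=12, L[12]='d', prepend. Next row=LF[12]=14
  step 15: row=14, L[14]='d', prepend. Next row=LF[14]=15
  step 16: row=15, L[15]='b', prepend. Next row=LF[15]=5
Reversed output: bddcdccaccbaccb$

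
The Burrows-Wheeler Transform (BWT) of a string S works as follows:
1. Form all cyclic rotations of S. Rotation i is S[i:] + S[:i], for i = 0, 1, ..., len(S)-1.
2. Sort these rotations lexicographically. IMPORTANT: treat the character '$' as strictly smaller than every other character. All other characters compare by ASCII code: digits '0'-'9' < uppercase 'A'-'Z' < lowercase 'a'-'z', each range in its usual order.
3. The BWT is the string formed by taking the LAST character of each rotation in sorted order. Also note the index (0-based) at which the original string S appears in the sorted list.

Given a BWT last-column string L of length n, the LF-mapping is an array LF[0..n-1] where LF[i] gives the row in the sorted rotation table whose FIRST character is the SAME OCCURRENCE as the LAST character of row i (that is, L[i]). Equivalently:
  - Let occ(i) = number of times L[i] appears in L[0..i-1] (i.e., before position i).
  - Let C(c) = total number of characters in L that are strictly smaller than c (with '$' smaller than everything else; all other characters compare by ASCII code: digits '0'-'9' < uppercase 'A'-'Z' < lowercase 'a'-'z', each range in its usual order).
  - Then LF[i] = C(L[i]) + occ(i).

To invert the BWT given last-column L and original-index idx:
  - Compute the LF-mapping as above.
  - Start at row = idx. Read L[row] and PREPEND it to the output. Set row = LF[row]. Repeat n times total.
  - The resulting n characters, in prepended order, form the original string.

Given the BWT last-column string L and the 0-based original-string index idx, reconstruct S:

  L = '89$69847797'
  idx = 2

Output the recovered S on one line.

Answer: 6787997948$

Derivation:
LF mapping: 6 8 0 2 9 7 1 3 4 10 5
Walk LF starting at row 2, prepending L[row]:
  step 1: row=2, L[2]='$', prepend. Next row=LF[2]=0
  step 2: row=0, L[0]='8', prepend. Next row=LF[0]=6
  step 3: row=6, L[6]='4', prepend. Next row=LF[6]=1
  step 4: row=1, L[1]='9', prepend. Next row=LF[1]=8
  step 5: row=8, L[8]='7', prepend. Next row=LF[8]=4
  step 6: row=4, L[4]='9', prepend. Next row=LF[4]=9
  step 7: row=9, L[9]='9', prepend. Next row=LF[9]=10
  step 8: row=10, L[10]='7', prepend. Next row=LF[10]=5
  step 9: row=5, L[5]='8', prepend. Next row=LF[5]=7
  step 10: row=7, L[7]='7', prepend. Next row=LF[7]=3
  step 11: row=3, L[3]='6', prepend. Next row=LF[3]=2
Reversed output: 6787997948$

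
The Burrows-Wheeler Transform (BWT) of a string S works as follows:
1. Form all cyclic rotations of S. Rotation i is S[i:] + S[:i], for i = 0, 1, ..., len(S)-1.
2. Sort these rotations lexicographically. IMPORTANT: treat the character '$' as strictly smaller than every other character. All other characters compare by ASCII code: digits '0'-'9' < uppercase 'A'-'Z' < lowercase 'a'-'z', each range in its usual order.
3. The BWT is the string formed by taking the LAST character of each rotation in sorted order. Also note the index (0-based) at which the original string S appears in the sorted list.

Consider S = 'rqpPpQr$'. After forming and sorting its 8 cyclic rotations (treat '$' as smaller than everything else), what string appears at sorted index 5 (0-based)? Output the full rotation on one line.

Answer: qpPpQr$r

Derivation:
All 8 rotations (rotation i = S[i:]+S[:i]):
  rot[0] = rqpPpQr$
  rot[1] = qpPpQr$r
  rot[2] = pPpQr$rq
  rot[3] = PpQr$rqp
  rot[4] = pQr$rqpP
  rot[5] = Qr$rqpPp
  rot[6] = r$rqpPpQ
  rot[7] = $rqpPpQr
Sorted (with $ < everything):
  sorted[0] = $rqpPpQr
  sorted[1] = PpQr$rqp
  sorted[2] = Qr$rqpPp
  sorted[3] = pPpQr$rq
  sorted[4] = pQr$rqpP
  sorted[5] = qpPpQr$r
  sorted[6] = r$rqpPpQ
  sorted[7] = rqpPpQr$
sorted[5] = qpPpQr$r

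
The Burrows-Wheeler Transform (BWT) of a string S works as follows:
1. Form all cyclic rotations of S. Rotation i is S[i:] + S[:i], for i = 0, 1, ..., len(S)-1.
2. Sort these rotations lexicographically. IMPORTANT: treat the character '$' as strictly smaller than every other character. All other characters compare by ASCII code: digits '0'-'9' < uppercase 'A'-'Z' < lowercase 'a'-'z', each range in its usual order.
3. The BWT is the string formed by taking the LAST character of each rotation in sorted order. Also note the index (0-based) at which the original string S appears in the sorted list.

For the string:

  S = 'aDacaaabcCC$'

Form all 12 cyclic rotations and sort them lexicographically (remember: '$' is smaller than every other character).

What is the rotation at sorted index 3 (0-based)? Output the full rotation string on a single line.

Answer: DacaaabcCC$a

Derivation:
All 12 rotations (rotation i = S[i:]+S[:i]):
  rot[0] = aDacaaabcCC$
  rot[1] = DacaaabcCC$a
  rot[2] = acaaabcCC$aD
  rot[3] = caaabcCC$aDa
  rot[4] = aaabcCC$aDac
  rot[5] = aabcCC$aDaca
  rot[6] = abcCC$aDacaa
  rot[7] = bcCC$aDacaaa
  rot[8] = cCC$aDacaaab
  rot[9] = CC$aDacaaabc
  rot[10] = C$aDacaaabcC
  rot[11] = $aDacaaabcCC
Sorted (with $ < everything):
  sorted[0] = $aDacaaabcCC
  sorted[1] = C$aDacaaabcC
  sorted[2] = CC$aDacaaabc
  sorted[3] = DacaaabcCC$a
  sorted[4] = aDacaaabcCC$
  sorted[5] = aaabcCC$aDac
  sorted[6] = aabcCC$aDaca
  sorted[7] = abcCC$aDacaa
  sorted[8] = acaaabcCC$aD
  sorted[9] = bcCC$aDacaaa
  sorted[10] = cCC$aDacaaab
  sorted[11] = caaabcCC$aDa
sorted[3] = DacaaabcCC$a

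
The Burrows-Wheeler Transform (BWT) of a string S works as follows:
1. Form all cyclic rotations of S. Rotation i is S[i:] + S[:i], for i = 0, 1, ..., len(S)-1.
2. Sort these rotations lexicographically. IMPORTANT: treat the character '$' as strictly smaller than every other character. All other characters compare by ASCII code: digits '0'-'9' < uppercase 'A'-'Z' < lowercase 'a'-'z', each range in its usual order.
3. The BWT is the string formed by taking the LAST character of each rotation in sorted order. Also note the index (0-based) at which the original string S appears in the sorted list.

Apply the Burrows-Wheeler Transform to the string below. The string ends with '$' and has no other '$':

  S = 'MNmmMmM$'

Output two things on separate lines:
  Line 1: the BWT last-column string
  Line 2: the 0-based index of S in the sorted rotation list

Answer: Mm$mMMmN
2

Derivation:
All 8 rotations (rotation i = S[i:]+S[:i]):
  rot[0] = MNmmMmM$
  rot[1] = NmmMmM$M
  rot[2] = mmMmM$MN
  rot[3] = mMmM$MNm
  rot[4] = MmM$MNmm
  rot[5] = mM$MNmmM
  rot[6] = M$MNmmMm
  rot[7] = $MNmmMmM
Sorted (with $ < everything):
  sorted[0] = $MNmmMmM  (last char: 'M')
  sorted[1] = M$MNmmMm  (last char: 'm')
  sorted[2] = MNmmMmM$  (last char: '$')
  sorted[3] = MmM$MNmm  (last char: 'm')
  sorted[4] = NmmMmM$M  (last char: 'M')
  sorted[5] = mM$MNmmM  (last char: 'M')
  sorted[6] = mMmM$MNm  (last char: 'm')
  sorted[7] = mmMmM$MN  (last char: 'N')
Last column: Mm$mMMmN
Original string S is at sorted index 2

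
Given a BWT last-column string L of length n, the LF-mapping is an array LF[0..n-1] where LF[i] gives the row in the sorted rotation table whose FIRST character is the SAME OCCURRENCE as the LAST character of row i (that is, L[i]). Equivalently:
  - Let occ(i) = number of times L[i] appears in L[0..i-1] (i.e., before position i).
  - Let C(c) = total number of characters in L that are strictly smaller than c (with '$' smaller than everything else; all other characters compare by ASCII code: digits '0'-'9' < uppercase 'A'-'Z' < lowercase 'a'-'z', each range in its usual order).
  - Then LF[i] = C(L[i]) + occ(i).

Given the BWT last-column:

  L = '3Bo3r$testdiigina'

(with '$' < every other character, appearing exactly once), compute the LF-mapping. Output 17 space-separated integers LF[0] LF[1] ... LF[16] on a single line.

Char counts: '$':1, '3':2, 'B':1, 'a':1, 'd':1, 'e':1, 'g':1, 'i':3, 'n':1, 'o':1, 'r':1, 's':1, 't':2
C (first-col start): C('$')=0, C('3')=1, C('B')=3, C('a')=4, C('d')=5, C('e')=6, C('g')=7, C('i')=8, C('n')=11, C('o')=12, C('r')=13, C('s')=14, C('t')=15
L[0]='3': occ=0, LF[0]=C('3')+0=1+0=1
L[1]='B': occ=0, LF[1]=C('B')+0=3+0=3
L[2]='o': occ=0, LF[2]=C('o')+0=12+0=12
L[3]='3': occ=1, LF[3]=C('3')+1=1+1=2
L[4]='r': occ=0, LF[4]=C('r')+0=13+0=13
L[5]='$': occ=0, LF[5]=C('$')+0=0+0=0
L[6]='t': occ=0, LF[6]=C('t')+0=15+0=15
L[7]='e': occ=0, LF[7]=C('e')+0=6+0=6
L[8]='s': occ=0, LF[8]=C('s')+0=14+0=14
L[9]='t': occ=1, LF[9]=C('t')+1=15+1=16
L[10]='d': occ=0, LF[10]=C('d')+0=5+0=5
L[11]='i': occ=0, LF[11]=C('i')+0=8+0=8
L[12]='i': occ=1, LF[12]=C('i')+1=8+1=9
L[13]='g': occ=0, LF[13]=C('g')+0=7+0=7
L[14]='i': occ=2, LF[14]=C('i')+2=8+2=10
L[15]='n': occ=0, LF[15]=C('n')+0=11+0=11
L[16]='a': occ=0, LF[16]=C('a')+0=4+0=4

Answer: 1 3 12 2 13 0 15 6 14 16 5 8 9 7 10 11 4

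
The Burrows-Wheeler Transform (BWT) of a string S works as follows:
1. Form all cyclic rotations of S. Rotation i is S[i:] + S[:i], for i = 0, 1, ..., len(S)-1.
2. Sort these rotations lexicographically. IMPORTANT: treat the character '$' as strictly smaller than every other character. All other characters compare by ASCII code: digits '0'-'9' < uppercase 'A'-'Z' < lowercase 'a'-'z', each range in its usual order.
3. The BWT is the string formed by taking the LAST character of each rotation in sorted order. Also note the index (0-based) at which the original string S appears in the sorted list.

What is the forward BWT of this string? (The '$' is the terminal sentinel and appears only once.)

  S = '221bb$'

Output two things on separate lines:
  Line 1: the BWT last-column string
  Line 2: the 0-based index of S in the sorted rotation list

Answer: b22$b1
3

Derivation:
All 6 rotations (rotation i = S[i:]+S[:i]):
  rot[0] = 221bb$
  rot[1] = 21bb$2
  rot[2] = 1bb$22
  rot[3] = bb$221
  rot[4] = b$221b
  rot[5] = $221bb
Sorted (with $ < everything):
  sorted[0] = $221bb  (last char: 'b')
  sorted[1] = 1bb$22  (last char: '2')
  sorted[2] = 21bb$2  (last char: '2')
  sorted[3] = 221bb$  (last char: '$')
  sorted[4] = b$221b  (last char: 'b')
  sorted[5] = bb$221  (last char: '1')
Last column: b22$b1
Original string S is at sorted index 3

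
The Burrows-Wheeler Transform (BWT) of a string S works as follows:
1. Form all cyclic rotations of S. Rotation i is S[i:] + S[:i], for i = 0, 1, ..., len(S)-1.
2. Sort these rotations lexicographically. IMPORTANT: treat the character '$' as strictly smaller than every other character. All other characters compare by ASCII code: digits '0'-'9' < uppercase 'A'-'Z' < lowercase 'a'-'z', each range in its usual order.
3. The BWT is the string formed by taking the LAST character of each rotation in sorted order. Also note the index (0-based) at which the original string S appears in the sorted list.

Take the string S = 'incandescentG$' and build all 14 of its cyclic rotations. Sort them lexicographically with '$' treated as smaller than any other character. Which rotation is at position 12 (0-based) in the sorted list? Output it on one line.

Answer: scentG$incande

Derivation:
All 14 rotations (rotation i = S[i:]+S[:i]):
  rot[0] = incandescentG$
  rot[1] = ncandescentG$i
  rot[2] = candescentG$in
  rot[3] = andescentG$inc
  rot[4] = ndescentG$inca
  rot[5] = descentG$incan
  rot[6] = escentG$incand
  rot[7] = scentG$incande
  rot[8] = centG$incandes
  rot[9] = entG$incandesc
  rot[10] = ntG$incandesce
  rot[11] = tG$incandescen
  rot[12] = G$incandescent
  rot[13] = $incandescentG
Sorted (with $ < everything):
  sorted[0] = $incandescentG
  sorted[1] = G$incandescent
  sorted[2] = andescentG$inc
  sorted[3] = candescentG$in
  sorted[4] = centG$incandes
  sorted[5] = descentG$incan
  sorted[6] = entG$incandesc
  sorted[7] = escentG$incand
  sorted[8] = incandescentG$
  sorted[9] = ncandescentG$i
  sorted[10] = ndescentG$inca
  sorted[11] = ntG$incandesce
  sorted[12] = scentG$incande
  sorted[13] = tG$incandescen
sorted[12] = scentG$incande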